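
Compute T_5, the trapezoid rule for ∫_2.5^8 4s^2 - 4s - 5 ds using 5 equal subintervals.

Δs = (8 − 2.5)/5 = 1.1.
f(2.5) = 10, f(3.6) = 32.44, f(4.7) = 64.56, f(5.8) = 106.36, f(6.9) = 157.84, f(8) = 219.
T_5 = (Δs/2)·[f(s_0) + 2f(s_1) + ... + 2f(s_{4}) + f(s_5)].
Sum = 523.27.

523.27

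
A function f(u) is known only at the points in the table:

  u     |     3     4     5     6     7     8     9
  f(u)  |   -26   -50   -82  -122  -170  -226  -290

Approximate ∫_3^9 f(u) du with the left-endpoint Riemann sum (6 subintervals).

Δu = 1.
Sum = 1·[(-26) + (-50) + (-82) + (-122) + (-170) + (-226)] = -676.

-676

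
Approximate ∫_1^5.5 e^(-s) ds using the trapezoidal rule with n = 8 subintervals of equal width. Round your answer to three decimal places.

0.373

Δs = (5.5 − 1)/8 = 0.5625.
f(1) ≈ 0.368, f(1.5625) ≈ 0.210, f(2.125) ≈ 0.119, f(2.6875) ≈ 0.068, f(3.25) ≈ 0.039, f(3.8125) ≈ 0.022, f(4.375) ≈ 0.013, f(4.9375) ≈ 0.007, f(5.5) ≈ 0.004.
T_8 = (Δs/2)·[f(s_0) + 2f(s_1) + ... + 2f(s_{7}) + f(s_8)].
Sum ≈ 0.373.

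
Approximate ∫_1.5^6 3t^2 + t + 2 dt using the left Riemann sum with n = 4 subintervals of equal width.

181.86328125

Δt = (6 − 1.5)/4 = 1.125.
Left endpoints: 1.5, 2.625, 3.75, 4.875.
f(1.5) = 10.25, f(2.625) = 25.296875, f(3.75) = 47.9375, f(4.875) = 78.171875.
Sum = Δt · [f(1.5) + f(2.625) + f(3.75) + f(4.875)].
Sum = 181.86328125.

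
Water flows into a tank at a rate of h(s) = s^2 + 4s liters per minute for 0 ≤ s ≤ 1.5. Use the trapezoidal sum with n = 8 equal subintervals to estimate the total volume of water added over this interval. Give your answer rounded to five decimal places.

Δs = (1.5 − 0)/8 = 0.1875.
h(0) = 0, h(0.1875) = 0.78515625, h(0.375) = 1.640625, h(0.5625) = 2.56640625, h(0.75) = 3.5625, h(0.9375) = 4.62890625, h(1.125) = 5.765625, h(1.3125) = 6.97265625, h(1.5) = 8.25.
T_8 = (Δs/2)·[h(s_0) + 2h(s_1) + ... + 2h(s_{7}) + h(s_8)].
Sum ≈ 5.63379.

5.63379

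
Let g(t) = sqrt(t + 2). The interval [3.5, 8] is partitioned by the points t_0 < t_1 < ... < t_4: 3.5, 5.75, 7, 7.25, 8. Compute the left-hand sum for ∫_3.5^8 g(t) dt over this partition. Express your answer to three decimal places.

Subinterval widths: 2.25, 1.25, 0.25, 0.75.
Left endpoints: 3.5, 5.75, 7, 7.25.
g(3.5) ≈ 2.345, g(5.75) ≈ 2.784, g(7) ≈ 3.000, g(7.25) ≈ 3.041.
Sum = Σ Δt_i · g(t_i).
Sum ≈ 11.788.

11.788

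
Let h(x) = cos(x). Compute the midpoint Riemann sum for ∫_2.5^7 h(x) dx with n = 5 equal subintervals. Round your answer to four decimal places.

0.0605

Δx = (7 − 2.5)/5 = 0.9.
Midpoints: 2.95, 3.85, 4.75, 5.65, 6.55.
h(2.95) ≈ -0.9817, h(3.85) ≈ -0.7594, h(4.75) ≈ 0.0376, h(5.65) ≈ 0.8061, h(6.55) ≈ 0.9646.
Sum = Δx · [h(2.95) + h(3.85) + h(4.75) + h(5.65) + h(6.55)].
Sum ≈ 0.0605.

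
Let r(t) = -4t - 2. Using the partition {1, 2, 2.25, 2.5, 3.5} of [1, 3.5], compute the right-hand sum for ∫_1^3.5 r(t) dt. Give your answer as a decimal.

-31.75

Subinterval widths: 1, 0.25, 0.25, 1.
Right endpoints: 2, 2.25, 2.5, 3.5.
r(2) = -10, r(2.25) = -11, r(2.5) = -12, r(3.5) = -16.
Sum = Σ Δt_i · r(t_i).
Sum = -31.75.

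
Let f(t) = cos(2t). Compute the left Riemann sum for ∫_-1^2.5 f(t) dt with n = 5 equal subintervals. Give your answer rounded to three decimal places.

Δt = (2.5 − (-1))/5 = 0.7.
Left endpoints: -1, -0.3, 0.4, 1.1, 1.8.
f(-1) ≈ -0.416, f(-0.3) ≈ 0.825, f(0.4) ≈ 0.697, f(1.1) ≈ -0.589, f(1.8) ≈ -0.897.
Sum = Δt · [f(-1) + f(-0.3) + f(0.4) + f(1.1) + f(1.8)].
Sum ≈ -0.266.

-0.266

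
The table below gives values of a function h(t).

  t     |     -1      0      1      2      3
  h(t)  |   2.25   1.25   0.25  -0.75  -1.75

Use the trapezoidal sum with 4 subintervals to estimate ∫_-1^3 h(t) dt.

1

Δt = 1.
T_4 = (1/2)·[2.25 + 2·1.25 + 2·0.25 + 2·(-0.75) + (-1.75)] = 1.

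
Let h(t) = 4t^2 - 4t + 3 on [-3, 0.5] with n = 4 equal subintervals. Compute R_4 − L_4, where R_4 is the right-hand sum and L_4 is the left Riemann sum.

-42.875

R_4 = 44.515625.
L_4 = 87.390625.
R_4 − L_4 = -42.875.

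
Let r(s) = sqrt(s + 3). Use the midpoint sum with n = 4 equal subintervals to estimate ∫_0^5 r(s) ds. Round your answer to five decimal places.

Δs = (5 − 0)/4 = 1.25.
Midpoints: 0.625, 1.875, 3.125, 4.375.
r(0.625) ≈ 1.90394, r(1.875) ≈ 2.20794, r(3.125) ≈ 2.47487, r(4.375) ≈ 2.71570.
Sum = Δs · [r(0.625) + r(1.875) + r(3.125) + r(4.375)].
Sum ≈ 11.62807.

11.62807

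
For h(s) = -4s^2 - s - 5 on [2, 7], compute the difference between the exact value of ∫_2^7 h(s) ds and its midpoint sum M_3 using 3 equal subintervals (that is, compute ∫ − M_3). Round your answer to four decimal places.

-4.6296

Exact integral: ∫_2^7 h(s) ds ≈ -494.166667.
M_3 ≈ -489.537037.
Error ≈ -494.166667 − (-489.537037) ≈ -4.6296.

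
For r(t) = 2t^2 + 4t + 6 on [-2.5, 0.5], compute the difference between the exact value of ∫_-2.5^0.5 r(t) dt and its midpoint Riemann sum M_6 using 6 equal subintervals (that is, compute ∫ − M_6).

Exact integral: ∫_-2.5^0.5 r(t) dt = 16.5.
M_6 = 16.375.
Error = 16.5 − 16.375 = 0.125.

0.125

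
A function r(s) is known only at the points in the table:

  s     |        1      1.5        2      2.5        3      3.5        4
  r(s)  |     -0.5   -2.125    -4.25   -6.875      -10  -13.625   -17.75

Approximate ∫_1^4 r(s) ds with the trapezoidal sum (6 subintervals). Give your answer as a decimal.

Δs = 0.5.
T_6 = (0.5/2)·[(-0.5) + 2·(-2.125) + 2·(-4.25) + 2·(-6.875) + 2·(-10) + 2·(-13.625) + (-17.75)] = -23.

-23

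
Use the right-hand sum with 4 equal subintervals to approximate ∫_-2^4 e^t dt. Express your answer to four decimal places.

Δt = (4 − (-2))/4 = 1.5.
Right endpoints: -0.5, 1, 2.5, 4.
f(-0.5) ≈ 0.6065, f(1) ≈ 2.7183, f(2.5) ≈ 12.1825, f(4) ≈ 54.5982.
Sum = Δt · [f(-0.5) + f(1) + f(2.5) + f(4)].
Sum ≈ 105.1582.

105.1582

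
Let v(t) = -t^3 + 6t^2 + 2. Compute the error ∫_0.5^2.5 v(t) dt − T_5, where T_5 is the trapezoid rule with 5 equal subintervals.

-0.08

Exact integral: ∫_0.5^2.5 v(t) dt = 25.25.
T_5 = 25.33.
Error = 25.25 − 25.33 = -0.08.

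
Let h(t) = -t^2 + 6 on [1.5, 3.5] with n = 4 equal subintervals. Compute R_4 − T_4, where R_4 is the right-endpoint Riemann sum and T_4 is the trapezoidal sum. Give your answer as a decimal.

-2.5

R_4 = -3.75.
T_4 = -1.25.
R_4 − T_4 = -2.5.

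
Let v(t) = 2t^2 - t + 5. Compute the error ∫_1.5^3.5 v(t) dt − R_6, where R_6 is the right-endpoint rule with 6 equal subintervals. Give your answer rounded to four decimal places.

Exact integral: ∫_1.5^3.5 v(t) dt ≈ 31.333333.
R_6 ≈ 34.407407.
Error ≈ 31.333333 − 34.407407 ≈ -3.0741.

-3.0741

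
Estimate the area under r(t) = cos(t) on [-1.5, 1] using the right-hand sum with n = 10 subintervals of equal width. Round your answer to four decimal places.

1.8881

Δt = (1 − (-1.5))/10 = 0.25.
Right endpoints: -1.25, -1, -0.75, -0.5, -0.25, 0, 0.25, 0.5, 0.75, 1.
r(-1.25) ≈ 0.3153, r(-1) ≈ 0.5403, r(-0.75) ≈ 0.7317, r(-0.5) ≈ 0.8776, r(-0.25) ≈ 0.9689, r(0) ≈ 1.0000, r(0.25) ≈ 0.9689, r(0.5) ≈ 0.8776, r(0.75) ≈ 0.7317, r(1) ≈ 0.5403.
Sum = Δt · [r(-1.25) + r(-1) + r(-0.75) + ...].
Sum ≈ 1.8881.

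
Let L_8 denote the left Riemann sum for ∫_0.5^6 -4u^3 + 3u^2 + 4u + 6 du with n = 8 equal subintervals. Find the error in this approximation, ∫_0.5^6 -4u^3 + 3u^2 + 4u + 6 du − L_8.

Exact integral: ∫_0.5^6 f(u) du = -975.5625.
L_8 = -738.76171875.
Error = -975.5625 − (-738.76171875) = -236.80078125.

-236.80078125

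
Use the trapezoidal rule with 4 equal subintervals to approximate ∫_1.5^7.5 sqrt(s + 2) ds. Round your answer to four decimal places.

15.1358

Δs = (7.5 − 1.5)/4 = 1.5.
f(1.5) ≈ 1.8708, f(3) ≈ 2.2361, f(4.5) ≈ 2.5495, f(6) ≈ 2.8284, f(7.5) ≈ 3.0822.
T_4 = (Δs/2)·[f(s_0) + 2f(s_1) + 2f(s_2) + 2f(s_3) + f(s_4)].
Sum ≈ 15.1358.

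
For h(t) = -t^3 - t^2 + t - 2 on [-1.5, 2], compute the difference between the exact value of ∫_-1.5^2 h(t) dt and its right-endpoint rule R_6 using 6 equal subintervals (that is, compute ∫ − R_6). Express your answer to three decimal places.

3.155

Exact integral: ∫_-1.5^2 h(t) dt ≈ -12.65104.
R_6 ≈ -15.80570.
Error ≈ -12.65104 − (-15.80570) ≈ 3.155.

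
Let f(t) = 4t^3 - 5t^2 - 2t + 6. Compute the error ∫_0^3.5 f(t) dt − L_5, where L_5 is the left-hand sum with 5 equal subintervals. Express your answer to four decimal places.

31.5642

Exact integral: ∫_0^3.5 f(t) dt ≈ 87.354167.
L_5 = 55.79.
Error ≈ 87.354167 − 55.79 ≈ 31.5642.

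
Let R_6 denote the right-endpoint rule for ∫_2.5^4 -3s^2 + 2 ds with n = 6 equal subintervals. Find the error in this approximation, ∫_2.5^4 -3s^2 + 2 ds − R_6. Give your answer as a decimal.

3.703125

Exact integral: ∫_2.5^4 f(s) ds = -45.375.
R_6 = -49.078125.
Error = -45.375 − (-49.078125) = 3.703125.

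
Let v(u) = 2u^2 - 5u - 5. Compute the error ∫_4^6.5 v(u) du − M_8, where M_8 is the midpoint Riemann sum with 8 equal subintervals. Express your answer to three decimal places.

Exact integral: ∫_4^6.5 v(u) du ≈ 62.29167.
M_8 ≈ 62.25098.
Error ≈ 62.29167 − 62.25098 ≈ 0.041.

0.041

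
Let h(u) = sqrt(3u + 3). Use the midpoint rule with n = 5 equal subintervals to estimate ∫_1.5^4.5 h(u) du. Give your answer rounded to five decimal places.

Δu = (4.5 − 1.5)/5 = 0.6.
Midpoints: 1.8, 2.4, 3, 3.6, 4.2.
h(1.8) ≈ 2.89828, h(2.4) ≈ 3.19374, h(3) ≈ 3.46410, h(3.6) ≈ 3.71484, h(4.2) ≈ 3.94968.
Sum = Δu · [h(1.8) + h(2.4) + h(3) + h(3.6) + h(4.2)].
Sum ≈ 10.33238.

10.33238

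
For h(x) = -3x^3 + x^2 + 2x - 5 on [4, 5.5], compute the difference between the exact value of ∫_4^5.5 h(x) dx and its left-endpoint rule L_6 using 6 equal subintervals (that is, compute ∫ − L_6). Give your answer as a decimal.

-35.58203125

Exact integral: ∫_4^5.5 h(x) dx = -453.421875.
L_6 = -417.83984375.
Error = -453.421875 − (-417.83984375) = -35.58203125.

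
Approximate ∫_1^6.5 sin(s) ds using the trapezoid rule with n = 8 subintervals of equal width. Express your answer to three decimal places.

Δs = (6.5 − 1)/8 = 0.6875.
f(1) ≈ 0.841, f(1.6875) ≈ 0.993, f(2.375) ≈ 0.694, f(3.0625) ≈ 0.079, f(3.75) ≈ -0.572, f(4.4375) ≈ -0.962, f(5.125) ≈ -0.916, f(5.8125) ≈ -0.453, f(6.5) ≈ 0.215.
T_8 = (Δs/2)·[f(s_0) + 2f(s_1) + ... + 2f(s_{7}) + f(s_8)].
Sum ≈ -0.419.

-0.419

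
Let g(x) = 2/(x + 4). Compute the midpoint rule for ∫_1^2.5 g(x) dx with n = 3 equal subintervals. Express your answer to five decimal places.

0.52439

Δx = (2.5 − 1)/3 = 0.5.
Midpoints: 1.25, 1.75, 2.25.
g(1.25) = 8/21, g(1.75) = 8/23, g(2.25) = 0.32.
Sum = Δx · [g(1.25) + g(1.75) + g(2.25)].
Sum ≈ 0.52439.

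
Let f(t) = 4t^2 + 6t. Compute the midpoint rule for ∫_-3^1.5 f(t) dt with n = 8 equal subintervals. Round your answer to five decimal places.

Δt = (1.5 − (-3))/8 = 0.5625.
Midpoints: -2.71875, -2.15625, -1.59375, -1.03125, -0.46875, 0.09375, 0.65625, 1.21875.
f(-2.71875) = 13.25390625, f(-2.15625) = 5.66015625, f(-1.59375) = 0.59765625, f(-1.03125) = -1.93359375, f(-0.46875) = -1.93359375, f(0.09375) = 0.59765625, f(0.65625) = 5.66015625, f(1.21875) = 13.25390625.
Sum = Δt · [f(-2.71875) + f(-2.15625) + f(-1.59375) + ...].
Sum ≈ 19.77539.

19.77539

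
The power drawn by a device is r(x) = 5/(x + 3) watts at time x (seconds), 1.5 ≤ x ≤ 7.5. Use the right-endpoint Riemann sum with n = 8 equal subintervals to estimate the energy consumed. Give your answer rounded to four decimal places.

4.0078

Δx = (7.5 − 1.5)/8 = 0.75.
Right endpoints: 2.25, 3, 3.75, 4.5, 5.25, 6, 6.75, 7.5.
r(2.25) = 20/21, r(3) = 5/6, r(3.75) = 20/27, r(4.5) = 2/3, r(5.25) = 20/33, r(6) = 5/9, r(6.75) = 20/39, r(7.5) = 10/21.
Sum = Δx · [r(2.25) + r(3) + r(3.75) + ...].
Sum ≈ 4.0078.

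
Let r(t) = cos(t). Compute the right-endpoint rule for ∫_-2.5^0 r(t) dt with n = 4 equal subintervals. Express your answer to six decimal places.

Δt = (0 − (-2.5))/4 = 0.625.
Right endpoints: -1.875, -1.25, -0.625, 0.
r(-1.875) ≈ -0.299534, r(-1.25) ≈ 0.315322, r(-0.625) ≈ 0.810963, r(0) ≈ 1.000000.
Sum = Δt · [r(-1.875) + r(-1.25) + r(-0.625) + r(0)].
Sum ≈ 1.141720.

1.141720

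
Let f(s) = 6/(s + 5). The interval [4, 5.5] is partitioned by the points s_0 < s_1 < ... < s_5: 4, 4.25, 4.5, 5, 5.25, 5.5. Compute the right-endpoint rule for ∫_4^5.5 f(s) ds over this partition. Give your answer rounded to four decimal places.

Subinterval widths: 0.25, 0.25, 0.5, 0.25, 0.25.
Right endpoints: 4.25, 4.5, 5, 5.25, 5.5.
f(4.25) = 24/37, f(4.5) = 12/19, f(5) = 0.6, f(5.25) = 24/41, f(5.5) = 4/7.
Sum = Σ Δs_i · f(s_i).
Sum ≈ 0.9093.

0.9093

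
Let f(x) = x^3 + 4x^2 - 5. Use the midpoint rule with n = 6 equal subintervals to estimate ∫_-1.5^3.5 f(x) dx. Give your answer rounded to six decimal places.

Δx = (3.5 − (-1.5))/6 = 5/6.
Midpoints: -13/12, -0.25, 7/12, 17/12, 2.25, 37/12.
f(-13/12) = -2725/1728, f(-0.25) = -4.765625, f(7/12) = -5945/1728, f(17/12) = 10145/1728, f(2.25) = 26.640625, f(37/12) = 107725/1728.
Sum = Δx · [f(-13/12) + f(-0.25) + f(7/12) + ...].
Sum ≈ 70.891204.

70.891204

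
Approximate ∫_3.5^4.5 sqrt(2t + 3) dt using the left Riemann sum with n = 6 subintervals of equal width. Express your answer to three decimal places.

3.290

Δt = (4.5 − 3.5)/6 = 1/6.
Left endpoints: 3.5, 11/3, 23/6, 4, 25/6, 13/3.
f(3.5) ≈ 3.162, f(11/3) ≈ 3.215, f(23/6) ≈ 3.266, f(4) ≈ 3.317, f(25/6) ≈ 3.367, f(13/3) ≈ 3.416.
Sum = Δt · [f(3.5) + f(11/3) + f(23/6) + ...].
Sum ≈ 3.290.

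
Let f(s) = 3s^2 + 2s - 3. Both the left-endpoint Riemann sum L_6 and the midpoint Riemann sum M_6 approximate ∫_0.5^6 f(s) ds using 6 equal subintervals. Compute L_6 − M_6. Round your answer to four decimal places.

-50.7318

L_6 ≈ 183.237847.
M_6 ≈ 233.969618.
L_6 − M_6 ≈ -50.7318.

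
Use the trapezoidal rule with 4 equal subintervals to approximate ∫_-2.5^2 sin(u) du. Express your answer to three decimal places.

-0.344

Δu = (2 − (-2.5))/4 = 1.125.
f(-2.5) ≈ -0.598, f(-1.375) ≈ -0.981, f(-0.25) ≈ -0.247, f(0.875) ≈ 0.768, f(2) ≈ 0.909.
T_4 = (Δu/2)·[f(u_0) + 2f(u_1) + 2f(u_2) + 2f(u_3) + f(u_4)].
Sum ≈ -0.344.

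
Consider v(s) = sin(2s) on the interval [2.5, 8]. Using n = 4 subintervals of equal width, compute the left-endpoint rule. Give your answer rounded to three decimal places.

Δs = (8 − 2.5)/4 = 1.375.
Left endpoints: 2.5, 3.875, 5.25, 6.625.
v(2.5) ≈ -0.959, v(3.875) ≈ 0.995, v(5.25) ≈ -0.880, v(6.625) ≈ 0.632.
Sum = Δs · [v(2.5) + v(3.875) + v(5.25) + v(6.625)].
Sum ≈ -0.292.

-0.292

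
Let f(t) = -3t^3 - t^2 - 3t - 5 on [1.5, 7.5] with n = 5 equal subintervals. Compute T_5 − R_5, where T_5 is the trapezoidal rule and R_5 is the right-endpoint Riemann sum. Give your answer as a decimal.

T_5 = -2679.51.
R_5 = -3476.01.
T_5 − R_5 = 796.5.

796.5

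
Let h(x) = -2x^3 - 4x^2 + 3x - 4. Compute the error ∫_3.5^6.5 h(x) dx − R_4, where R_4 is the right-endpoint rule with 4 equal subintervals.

Exact integral: ∫_3.5^6.5 h(x) dx = -1093.5.
R_4 = -1318.5.
Error = -1093.5 − (-1318.5) = 225.

225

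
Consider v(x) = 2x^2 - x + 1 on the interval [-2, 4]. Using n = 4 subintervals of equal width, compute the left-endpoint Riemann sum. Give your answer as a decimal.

Δx = (4 − (-2))/4 = 1.5.
Left endpoints: -2, -0.5, 1, 2.5.
v(-2) = 11, v(-0.5) = 2, v(1) = 2, v(2.5) = 11.
Sum = Δx · [v(-2) + v(-0.5) + v(1) + v(2.5)].
Sum = 39.

39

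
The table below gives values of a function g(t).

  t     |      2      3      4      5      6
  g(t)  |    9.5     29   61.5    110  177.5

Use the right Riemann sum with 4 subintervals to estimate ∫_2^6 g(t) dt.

Δt = 1.
Sum = 1·[29 + 61.5 + 110 + 177.5] = 378.

378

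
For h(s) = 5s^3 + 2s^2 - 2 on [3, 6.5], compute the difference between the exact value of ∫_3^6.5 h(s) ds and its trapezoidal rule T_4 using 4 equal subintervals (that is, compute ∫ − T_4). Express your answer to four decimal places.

-32.7145

Exact integral: ∫_3^6.5 h(s) ds ≈ 2288.161458.
T_4 ≈ 2320.875977.
Error ≈ 2288.161458 − 2320.875977 ≈ -32.7145.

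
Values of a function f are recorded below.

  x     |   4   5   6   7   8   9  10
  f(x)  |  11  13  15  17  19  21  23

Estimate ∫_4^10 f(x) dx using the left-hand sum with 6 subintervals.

96

Δx = 1.
Sum = 1·[11 + 13 + 15 + 17 + 19 + 21] = 96.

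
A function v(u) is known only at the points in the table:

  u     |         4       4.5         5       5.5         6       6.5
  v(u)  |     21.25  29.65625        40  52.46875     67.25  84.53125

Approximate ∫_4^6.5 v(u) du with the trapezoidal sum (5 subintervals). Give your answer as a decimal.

Δu = 0.5.
T_5 = (0.5/2)·[21.25 + 2·29.65625 + 2·40 + 2·52.46875 + 2·67.25 + 84.53125] = 121.1328125.

121.1328125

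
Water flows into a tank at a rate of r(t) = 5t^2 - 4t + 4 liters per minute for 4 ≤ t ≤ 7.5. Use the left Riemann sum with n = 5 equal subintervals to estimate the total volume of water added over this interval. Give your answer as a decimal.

Δt = (7.5 − 4)/5 = 0.7.
Left endpoints: 4, 4.7, 5.4, 6.1, 6.8.
r(4) = 68, r(4.7) = 95.65, r(5.4) = 128.2, r(6.1) = 165.65, r(6.8) = 208.
Sum = Δt · [r(4) + r(4.7) + r(5.4) + r(6.1) + r(6.8)].
Sum = 465.85.

465.85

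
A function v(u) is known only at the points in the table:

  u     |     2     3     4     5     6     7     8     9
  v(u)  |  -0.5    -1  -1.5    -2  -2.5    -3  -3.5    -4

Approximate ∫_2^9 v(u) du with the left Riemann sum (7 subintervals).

Δu = 1.
Sum = 1·[(-0.5) + (-1) + (-1.5) + (-2) + (-2.5) + (-3) + (-3.5)] = -14.

-14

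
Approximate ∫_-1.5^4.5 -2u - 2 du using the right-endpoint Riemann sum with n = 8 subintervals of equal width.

Δu = (4.5 − (-1.5))/8 = 0.75.
Right endpoints: -0.75, 0, 0.75, 1.5, 2.25, 3, 3.75, 4.5.
f(-0.75) = -0.5, f(0) = -2, f(0.75) = -3.5, f(1.5) = -5, f(2.25) = -6.5, f(3) = -8, f(3.75) = -9.5, f(4.5) = -11.
Sum = Δu · [f(-0.75) + f(0) + f(0.75) + ...].
Sum = -34.5.

-34.5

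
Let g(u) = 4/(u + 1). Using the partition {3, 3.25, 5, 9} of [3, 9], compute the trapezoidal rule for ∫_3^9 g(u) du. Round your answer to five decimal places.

Subinterval widths: 0.25, 1.75, 4.
g(3) = 1, g(3.25) = 16/17, g(5) = 2/3, g(9) = 0.4.
On each subinterval the trapezoid contributes (Δu_i/2)·[g(u_{i-1}) + g(u_i)].
Sum ≈ 3.78284.

3.78284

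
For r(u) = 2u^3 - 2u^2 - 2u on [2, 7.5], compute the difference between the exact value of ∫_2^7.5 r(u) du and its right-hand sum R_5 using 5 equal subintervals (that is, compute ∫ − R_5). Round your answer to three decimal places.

Exact integral: ∫_2^7.5 r(u) du ≈ 1245.86458.
R_5 = 1666.995.
Error ≈ 1245.86458 − 1666.995 ≈ -421.130.

-421.130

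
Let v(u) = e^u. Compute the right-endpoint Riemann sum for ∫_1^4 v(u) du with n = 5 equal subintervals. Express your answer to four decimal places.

Δu = (4 − 1)/5 = 0.6.
Right endpoints: 1.6, 2.2, 2.8, 3.4, 4.
v(1.6) ≈ 4.9530, v(2.2) ≈ 9.0250, v(2.8) ≈ 16.4446, v(3.4) ≈ 29.9641, v(4) ≈ 54.5982.
Sum = Δu · [v(1.6) + v(2.2) + v(2.8) + v(3.4) + v(4)].
Sum ≈ 68.9910.

68.9910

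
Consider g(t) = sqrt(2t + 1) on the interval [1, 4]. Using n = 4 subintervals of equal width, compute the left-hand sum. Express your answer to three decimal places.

6.781

Δt = (4 − 1)/4 = 0.75.
Left endpoints: 1, 1.75, 2.5, 3.25.
g(1) ≈ 1.732, g(1.75) ≈ 2.121, g(2.5) ≈ 2.449, g(3.25) ≈ 2.739.
Sum = Δt · [g(1) + g(1.75) + g(2.5) + g(3.25)].
Sum ≈ 6.781.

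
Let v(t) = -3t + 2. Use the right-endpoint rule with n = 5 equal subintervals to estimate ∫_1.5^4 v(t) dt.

Δt = (4 − 1.5)/5 = 0.5.
Right endpoints: 2, 2.5, 3, 3.5, 4.
v(2) = -4, v(2.5) = -5.5, v(3) = -7, v(3.5) = -8.5, v(4) = -10.
Sum = Δt · [v(2) + v(2.5) + v(3) + v(3.5) + v(4)].
Sum = -17.5.

-17.5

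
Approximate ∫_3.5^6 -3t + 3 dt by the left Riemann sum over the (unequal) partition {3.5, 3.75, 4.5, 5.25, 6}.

-25.5

Subinterval widths: 0.25, 0.75, 0.75, 0.75.
Left endpoints: 3.5, 3.75, 4.5, 5.25.
f(3.5) = -7.5, f(3.75) = -8.25, f(4.5) = -10.5, f(5.25) = -12.75.
Sum = Σ Δt_i · f(t_i).
Sum = -25.5.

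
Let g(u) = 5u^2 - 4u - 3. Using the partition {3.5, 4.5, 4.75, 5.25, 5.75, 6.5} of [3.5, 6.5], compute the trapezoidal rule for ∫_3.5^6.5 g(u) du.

Subinterval widths: 1, 0.25, 0.5, 0.5, 0.75.
g(3.5) = 44.25, g(4.5) = 80.25, g(4.75) = 90.8125, g(5.25) = 113.8125, g(5.75) = 139.3125, g(6.5) = 182.25.
On each subinterval the trapezoid contributes (Δu_i/2)·[g(u_{i-1}) + g(u_i)].
Sum = 318.65625.

318.65625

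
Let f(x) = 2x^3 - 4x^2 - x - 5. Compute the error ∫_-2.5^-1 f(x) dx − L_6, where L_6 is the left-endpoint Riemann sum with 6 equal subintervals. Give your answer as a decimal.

Exact integral: ∫_-2.5^-1 f(x) dx = -43.40625.
L_6 = -49.7265625.
Error = -43.40625 − (-49.7265625) = 6.3203125.

6.3203125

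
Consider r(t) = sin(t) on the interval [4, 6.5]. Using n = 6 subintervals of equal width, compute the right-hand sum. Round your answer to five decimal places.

-1.40409

Δt = (6.5 − 4)/6 = 5/12.
Right endpoints: 53/12, 29/6, 5.25, 17/3, 73/12, 6.5.
r(53/12) ≈ -0.95659, r(29/6) ≈ -0.99270, r(5.25) ≈ -0.85893, r(17/3) ≈ -0.57820, r(73/12) ≈ -0.19852, r(6.5) ≈ 0.21512.
Sum = Δt · [r(53/12) + r(29/6) + r(5.25) + ...].
Sum ≈ -1.40409.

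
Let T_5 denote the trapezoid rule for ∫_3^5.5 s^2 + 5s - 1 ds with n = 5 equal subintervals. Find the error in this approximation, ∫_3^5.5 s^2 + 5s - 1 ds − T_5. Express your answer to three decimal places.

Exact integral: ∫_3^5.5 f(s) ds ≈ 97.08333.
T_5 = 97.1875.
Error ≈ 97.08333 − 97.1875 ≈ -0.104.

-0.104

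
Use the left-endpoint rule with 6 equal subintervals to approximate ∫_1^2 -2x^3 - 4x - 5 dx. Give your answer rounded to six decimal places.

Δx = (2 − 1)/6 = 1/6.
Left endpoints: 1, 7/6, 4/3, 1.5, 5/3, 11/6.
f(1) = -11, f(7/6) = -1387/108, f(4/3) = -407/27, f(1.5) = -17.75, f(5/3) = -565/27, f(11/6) = -2663/108.
Sum = Δx · [f(1) + f(7/6) + f(4/3) + ...].
Sum ≈ -17.041667.

-17.041667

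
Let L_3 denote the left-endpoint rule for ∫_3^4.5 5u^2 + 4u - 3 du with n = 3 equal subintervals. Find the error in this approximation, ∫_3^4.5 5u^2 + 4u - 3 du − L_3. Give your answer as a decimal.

Exact integral: ∫_3^4.5 f(u) du = 124.875.
L_3 = 109.625.
Error = 124.875 − 109.625 = 15.25.

15.25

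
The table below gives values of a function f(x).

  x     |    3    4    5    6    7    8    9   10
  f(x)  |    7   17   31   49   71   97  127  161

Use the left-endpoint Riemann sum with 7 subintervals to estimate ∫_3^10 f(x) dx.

399

Δx = 1.
Sum = 1·[7 + 17 + 31 + 49 + 71 + 97 + 127] = 399.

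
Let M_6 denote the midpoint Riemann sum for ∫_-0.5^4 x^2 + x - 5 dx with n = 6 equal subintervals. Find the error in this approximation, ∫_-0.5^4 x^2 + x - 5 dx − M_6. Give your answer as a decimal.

0.2109375

Exact integral: ∫_-0.5^4 f(x) dx = 6.75.
M_6 = 6.5390625.
Error = 6.75 − 6.5390625 = 0.2109375.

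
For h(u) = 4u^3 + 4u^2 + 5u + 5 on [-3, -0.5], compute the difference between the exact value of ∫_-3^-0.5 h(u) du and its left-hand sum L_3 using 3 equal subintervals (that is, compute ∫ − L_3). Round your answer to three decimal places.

Exact integral: ∫_-3^-0.5 h(u) du ≈ -54.47917.
L_3 ≈ -94.81481.
Error ≈ -54.47917 − (-94.81481) ≈ 40.336.

40.336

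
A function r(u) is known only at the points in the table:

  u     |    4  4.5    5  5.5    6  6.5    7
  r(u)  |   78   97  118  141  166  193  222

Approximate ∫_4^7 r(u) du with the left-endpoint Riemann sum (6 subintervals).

396.5

Δu = 0.5.
Sum = 0.5·[78 + 97 + 118 + 141 + 166 + 193] = 396.5.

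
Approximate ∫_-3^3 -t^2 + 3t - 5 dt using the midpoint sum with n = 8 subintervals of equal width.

Δt = (3 − (-3))/8 = 0.75.
Midpoints: -2.625, -1.875, -1.125, -0.375, 0.375, 1.125, 1.875, 2.625.
f(-2.625) = -19.765625, f(-1.875) = -14.140625, f(-1.125) = -9.640625, f(-0.375) = -6.265625, f(0.375) = -4.015625, f(1.125) = -2.890625, f(1.875) = -2.890625, f(2.625) = -4.015625.
Sum = Δt · [f(-2.625) + f(-1.875) + f(-1.125) + ...].
Sum = -47.71875.

-47.71875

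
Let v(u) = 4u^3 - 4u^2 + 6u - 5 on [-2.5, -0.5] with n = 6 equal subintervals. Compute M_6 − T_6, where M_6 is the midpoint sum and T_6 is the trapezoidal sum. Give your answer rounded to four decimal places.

1.2222

M_6 ≈ -87.259259.
T_6 ≈ -88.481481.
M_6 − T_6 ≈ 1.2222.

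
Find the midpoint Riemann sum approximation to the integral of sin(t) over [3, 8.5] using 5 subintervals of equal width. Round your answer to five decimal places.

Δt = (8.5 − 3)/5 = 1.1.
Midpoints: 3.55, 4.65, 5.75, 6.85, 7.95.
f(3.55) ≈ -0.39715, f(4.65) ≈ -0.99805, f(5.75) ≈ -0.50828, f(6.85) ≈ 0.53695, f(7.95) ≈ 0.99539.
Sum = Δt · [f(3.55) + f(4.65) + f(5.75) + f(6.85) + f(7.95)].
Sum ≈ -0.40825.

-0.40825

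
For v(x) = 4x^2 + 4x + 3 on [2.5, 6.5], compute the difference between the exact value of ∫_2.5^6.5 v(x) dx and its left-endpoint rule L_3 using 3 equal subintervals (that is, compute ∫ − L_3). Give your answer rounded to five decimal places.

Exact integral: ∫_2.5^6.5 v(x) dx ≈ 429.3333333.
L_3 ≈ 327.4074074.
Error ≈ 429.3333333 − 327.4074074 ≈ 101.92593.

101.92593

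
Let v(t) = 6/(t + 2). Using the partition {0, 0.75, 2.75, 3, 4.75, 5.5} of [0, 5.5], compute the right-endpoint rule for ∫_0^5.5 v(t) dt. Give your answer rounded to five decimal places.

Subinterval widths: 0.75, 2, 0.25, 1.75, 0.75.
Right endpoints: 0.75, 2.75, 3, 4.75, 5.5.
v(0.75) = 24/11, v(2.75) = 24/19, v(3) = 1.2, v(4.75) = 8/9, v(5.5) = 0.8.
Sum = Σ Δt_i · v(t_i).
Sum ≈ 6.61823.

6.61823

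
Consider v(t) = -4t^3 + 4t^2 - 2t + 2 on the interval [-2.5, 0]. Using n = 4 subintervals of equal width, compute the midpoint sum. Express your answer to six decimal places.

Δt = (0 − (-2.5))/4 = 0.625.
Midpoints: -2.1875, -1.5625, -0.9375, -0.3125.
v(-2.1875) = 69003/1024, v(-1.5625) = 30873/1024, v(-0.9375) = 10943/1024, v(-0.3125) = 3213/1024.
Sum = Δt · [v(-2.1875) + v(-1.5625) + v(-0.9375) + v(-0.3125)].
Sum ≈ 69.599609.

69.599609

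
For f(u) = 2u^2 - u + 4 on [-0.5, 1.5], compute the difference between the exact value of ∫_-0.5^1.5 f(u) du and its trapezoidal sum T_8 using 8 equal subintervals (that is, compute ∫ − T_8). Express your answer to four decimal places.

-0.0417

Exact integral: ∫_-0.5^1.5 f(u) du ≈ 9.333333.
T_8 = 9.375.
Error ≈ 9.333333 − 9.375 ≈ -0.0417.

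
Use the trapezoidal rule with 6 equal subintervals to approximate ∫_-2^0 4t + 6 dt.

4

Δt = (0 − (-2))/6 = 1/3.
f(-2) = -2, f(-5/3) = -2/3, f(-4/3) = 2/3, f(-1) = 2, f(-2/3) = 10/3, f(-1/3) = 14/3, f(0) = 6.
T_6 = (Δt/2)·[f(t_0) + 2f(t_1) + ... + 2f(t_{5}) + f(t_6)].
Sum = 4.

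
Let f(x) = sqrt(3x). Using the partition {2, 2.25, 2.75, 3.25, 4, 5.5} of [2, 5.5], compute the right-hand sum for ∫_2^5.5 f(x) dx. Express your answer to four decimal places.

Subinterval widths: 0.25, 0.5, 0.5, 0.75, 1.5.
Right endpoints: 2.25, 2.75, 3.25, 4, 5.5.
f(2.25) ≈ 2.5981, f(2.75) ≈ 2.8723, f(3.25) ≈ 3.1225, f(4) ≈ 3.4641, f(5.5) ≈ 4.0620.
Sum = Σ Δx_i · f(x_i).
Sum ≈ 12.3380.

12.3380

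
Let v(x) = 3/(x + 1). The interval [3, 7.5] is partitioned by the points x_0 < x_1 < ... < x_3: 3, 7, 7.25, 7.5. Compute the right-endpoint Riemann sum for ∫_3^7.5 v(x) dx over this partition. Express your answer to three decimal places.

Subinterval widths: 4, 0.25, 0.25.
Right endpoints: 7, 7.25, 7.5.
v(7) = 0.375, v(7.25) = 4/11, v(7.5) = 6/17.
Sum = Σ Δx_i · v(x_i).
Sum ≈ 1.679.

1.679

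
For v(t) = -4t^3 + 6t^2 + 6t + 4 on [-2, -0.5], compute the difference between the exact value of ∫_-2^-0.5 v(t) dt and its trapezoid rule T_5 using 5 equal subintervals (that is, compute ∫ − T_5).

-0.4725

Exact integral: ∫_-2^-0.5 v(t) dt = 26.4375.
T_5 = 26.91.
Error = 26.4375 − 26.91 = -0.4725.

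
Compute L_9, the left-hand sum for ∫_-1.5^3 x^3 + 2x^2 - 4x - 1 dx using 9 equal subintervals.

15.5625

Δx = (3 − (-1.5))/9 = 0.5.
Left endpoints: -1.5, -1, -0.5, 0, 0.5, 1, 1.5, 2, 2.5.
f(-1.5) = 6.125, f(-1) = 4, f(-0.5) = 1.375, f(0) = -1, f(0.5) = -2.375, f(1) = -2, f(1.5) = 0.875, f(2) = 7, f(2.5) = 17.125.
Sum = Δx · [f(-1.5) + f(-1) + f(-0.5) + ...].
Sum = 15.5625.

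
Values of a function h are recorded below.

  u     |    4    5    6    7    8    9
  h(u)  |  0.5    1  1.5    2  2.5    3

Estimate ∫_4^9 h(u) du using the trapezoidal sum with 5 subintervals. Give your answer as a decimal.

8.75

Δu = 1.
T_5 = (1/2)·[0.5 + 2·1 + 2·1.5 + 2·2 + 2·2.5 + 3] = 8.75.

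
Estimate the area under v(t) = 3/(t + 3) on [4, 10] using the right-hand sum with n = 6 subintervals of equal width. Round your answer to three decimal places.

Δt = (10 − 4)/6 = 1.
Right endpoints: 5, 6, 7, 8, 9, 10.
v(5) = 0.375, v(6) = 1/3, v(7) = 0.3, v(8) = 3/11, v(9) = 0.25, v(10) = 3/13.
Sum = Δt · [v(5) + v(6) + v(7) + ...].
Sum ≈ 1.762.

1.762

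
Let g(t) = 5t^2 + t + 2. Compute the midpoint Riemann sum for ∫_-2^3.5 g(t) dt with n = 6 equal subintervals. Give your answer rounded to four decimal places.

97.9910

Δt = (3.5 − (-2))/6 = 11/12.
Midpoints: -37/24, -0.625, 7/24, 29/24, 2.125, 73/24.
g(-37/24) = 7109/576, g(-0.625) = 3.328125, g(7/24) = 1565/576, g(29/24) = 6053/576, g(2.125) = 26.703125, g(73/24) = 29549/576.
Sum = Δt · [g(-37/24) + g(-0.625) + g(7/24) + ...].
Sum ≈ 97.9910.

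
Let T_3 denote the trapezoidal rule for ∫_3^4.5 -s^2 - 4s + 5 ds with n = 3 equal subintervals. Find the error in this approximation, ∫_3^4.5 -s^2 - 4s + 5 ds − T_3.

0.0625

Exact integral: ∫_3^4.5 f(s) ds = -36.375.
T_3 = -36.4375.
Error = -36.375 − (-36.4375) = 0.0625.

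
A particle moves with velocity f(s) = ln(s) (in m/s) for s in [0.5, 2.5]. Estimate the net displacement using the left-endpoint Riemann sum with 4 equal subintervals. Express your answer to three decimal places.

Δs = (2.5 − 0.5)/4 = 0.5.
Left endpoints: 0.5, 1, 1.5, 2.
f(0.5) ≈ -0.693, f(1) ≈ 0.000, f(1.5) ≈ 0.405, f(2) ≈ 0.693.
Sum = Δs · [f(0.5) + f(1) + f(1.5) + f(2)].
Sum ≈ 0.203.

0.203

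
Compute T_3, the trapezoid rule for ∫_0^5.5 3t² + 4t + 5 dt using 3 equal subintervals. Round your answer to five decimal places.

Δt = (5.5 − 0)/3 = 11/6.
f(0) = 5, f(11/6) = 269/12, f(11/3) = 60, f(5.5) = 117.75.
T_3 = (Δt/2)·[f(t_0) + 2f(t_1) + 2f(t_2) + f(t_3)].
Sum ≈ 263.61806.

263.61806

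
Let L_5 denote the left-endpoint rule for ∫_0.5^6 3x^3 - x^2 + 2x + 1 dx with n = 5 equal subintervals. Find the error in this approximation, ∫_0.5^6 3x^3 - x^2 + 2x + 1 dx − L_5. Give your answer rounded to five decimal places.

Exact integral: ∫_0.5^6 f(x) dx ≈ 941.2447917.
L_5 = 629.9975.
Error ≈ 941.2447917 − 629.9975 ≈ 311.24729.

311.24729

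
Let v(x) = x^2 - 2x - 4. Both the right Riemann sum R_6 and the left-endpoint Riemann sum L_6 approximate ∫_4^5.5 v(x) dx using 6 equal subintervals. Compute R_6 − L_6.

2.8125

R_6 = 15.296875.
L_6 = 12.484375.
R_6 − L_6 = 2.8125.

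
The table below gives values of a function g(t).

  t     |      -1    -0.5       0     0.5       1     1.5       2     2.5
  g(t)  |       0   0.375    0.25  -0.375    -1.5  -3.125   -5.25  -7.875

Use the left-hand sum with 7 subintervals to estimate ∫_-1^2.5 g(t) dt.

-4.8125

Δt = 0.5.
Sum = 0.5·[0 + 0.375 + 0.25 + (-0.375) + (-1.5) + (-3.125) + (-5.25)] = -4.8125.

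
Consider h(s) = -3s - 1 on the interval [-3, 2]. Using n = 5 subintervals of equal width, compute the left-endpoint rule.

Δs = (2 − (-3))/5 = 1.
Left endpoints: -3, -2, -1, 0, 1.
h(-3) = 8, h(-2) = 5, h(-1) = 2, h(0) = -1, h(1) = -4.
Sum = Δs · [h(-3) + h(-2) + h(-1) + h(0) + h(1)].
Sum = 10.

10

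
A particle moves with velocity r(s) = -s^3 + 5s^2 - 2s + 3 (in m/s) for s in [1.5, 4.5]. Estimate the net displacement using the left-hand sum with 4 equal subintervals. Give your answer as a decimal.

Δs = (4.5 − 1.5)/4 = 0.75.
Left endpoints: 1.5, 2.25, 3, 3.75.
r(1.5) = 7.875, r(2.25) = 12.421875, r(3) = 15, r(3.75) = 13.078125.
Sum = Δs · [r(1.5) + r(2.25) + r(3) + r(3.75)].
Sum = 36.28125.

36.28125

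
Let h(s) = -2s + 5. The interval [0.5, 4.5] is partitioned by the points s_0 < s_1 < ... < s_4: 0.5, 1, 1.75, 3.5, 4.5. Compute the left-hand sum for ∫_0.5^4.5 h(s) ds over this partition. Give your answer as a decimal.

Subinterval widths: 0.5, 0.75, 1.75, 1.
Left endpoints: 0.5, 1, 1.75, 3.5.
h(0.5) = 4, h(1) = 3, h(1.75) = 1.5, h(3.5) = -2.
Sum = Σ Δs_i · h(s_i).
Sum = 4.875.

4.875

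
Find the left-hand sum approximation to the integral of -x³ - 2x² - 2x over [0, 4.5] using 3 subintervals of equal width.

-92.8125

Δx = (4.5 − 0)/3 = 1.5.
Left endpoints: 0, 1.5, 3.
f(0) = 0, f(1.5) = -10.875, f(3) = -51.
Sum = Δx · [f(0) + f(1.5) + f(3)].
Sum = -92.8125.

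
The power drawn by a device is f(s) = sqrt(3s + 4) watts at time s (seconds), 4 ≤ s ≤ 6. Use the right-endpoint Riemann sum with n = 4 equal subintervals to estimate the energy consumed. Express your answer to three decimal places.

8.880

Δs = (6 − 4)/4 = 0.5.
Right endpoints: 4.5, 5, 5.5, 6.
f(4.5) ≈ 4.183, f(5) ≈ 4.359, f(5.5) ≈ 4.528, f(6) ≈ 4.690.
Sum = Δs · [f(4.5) + f(5) + f(5.5) + f(6)].
Sum ≈ 8.880.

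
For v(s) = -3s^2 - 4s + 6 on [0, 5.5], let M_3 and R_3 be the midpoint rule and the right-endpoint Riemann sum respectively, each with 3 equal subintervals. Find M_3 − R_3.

M_3 ≈ -189.2534722.
R_3 ≈ -306.4722222.
M_3 − R_3 = 117.21875.

117.21875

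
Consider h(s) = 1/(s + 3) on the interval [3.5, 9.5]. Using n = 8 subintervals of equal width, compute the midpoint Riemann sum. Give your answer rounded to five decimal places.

0.65352

Δs = (9.5 − 3.5)/8 = 0.75.
Midpoints: 3.875, 4.625, 5.375, 6.125, 6.875, 7.625, 8.375, 9.125.
h(3.875) = 8/55, h(4.625) = 8/61, h(5.375) = 8/67, h(6.125) = 8/73, h(6.875) = 8/79, h(7.625) = 8/85, h(8.375) = 8/91, h(9.125) = 8/97.
Sum = Δs · [h(3.875) + h(4.625) + h(5.375) + ...].
Sum ≈ 0.65352.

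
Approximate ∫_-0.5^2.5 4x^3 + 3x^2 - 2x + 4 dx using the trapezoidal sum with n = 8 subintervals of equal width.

Δx = (2.5 − (-0.5))/8 = 0.375.
f(-0.5) = 5.25, f(-0.125) = 4.2890625, f(0.25) = 3.75, f(0.625) = 4.8984375, f(1) = 9, f(1.375) = 17.3203125, f(1.75) = 31.125, f(2.125) = 51.6796875, f(2.5) = 80.25.
T_8 = (Δx/2)·[f(x_0) + 2f(x_1) + ... + 2f(x_{7}) + f(x_8)].
Sum = 61.8046875.

61.8046875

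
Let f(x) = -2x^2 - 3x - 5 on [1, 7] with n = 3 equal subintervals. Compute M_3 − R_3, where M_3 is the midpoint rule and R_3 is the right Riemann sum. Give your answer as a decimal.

126

M_3 = -326.
R_3 = -452.
M_3 − R_3 = 126.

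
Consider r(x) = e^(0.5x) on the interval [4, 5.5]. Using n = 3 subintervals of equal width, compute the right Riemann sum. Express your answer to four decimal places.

18.6564

Δx = (5.5 − 4)/3 = 0.5.
Right endpoints: 4.5, 5, 5.5.
r(4.5) ≈ 9.4877, r(5) ≈ 12.1825, r(5.5) ≈ 15.6426.
Sum = Δx · [r(4.5) + r(5) + r(5.5)].
Sum ≈ 18.6564.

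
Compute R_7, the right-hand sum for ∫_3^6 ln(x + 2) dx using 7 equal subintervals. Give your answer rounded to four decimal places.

Δx = (6 − 3)/7 = 3/7.
Right endpoints: 24/7, 27/7, 30/7, 33/7, 36/7, 39/7, 6.
f(24/7) ≈ 1.6917, f(27/7) ≈ 1.7677, f(30/7) ≈ 1.8383, f(33/7) ≈ 1.9042, f(36/7) ≈ 1.9661, f(39/7) ≈ 2.0244, f(6) ≈ 2.0794.
Sum = Δx · [f(24/7) + f(27/7) + f(30/7) + ...].
Sum ≈ 5.6879.

5.6879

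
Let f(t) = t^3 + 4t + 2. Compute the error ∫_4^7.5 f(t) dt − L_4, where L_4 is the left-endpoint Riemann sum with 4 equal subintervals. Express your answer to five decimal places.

154.99121

Exact integral: ∫_4^7.5 f(t) dt = 814.515625.
L_4 ≈ 659.5244141.
Error ≈ 814.515625 − 659.5244141 ≈ 154.99121.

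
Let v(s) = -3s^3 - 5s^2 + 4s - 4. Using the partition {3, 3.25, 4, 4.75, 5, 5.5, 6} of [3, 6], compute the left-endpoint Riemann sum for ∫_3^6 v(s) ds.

-997.6171875

Subinterval widths: 0.25, 0.75, 0.75, 0.25, 0.5, 0.5.
Left endpoints: 3, 3.25, 4, 4.75, 5, 5.5.
v(3) = -118, v(3.25) = -146.796875, v(4) = -260, v(4.75) = -419.328125, v(5) = -484, v(5.5) = -632.375.
Sum = Σ Δs_i · v(s_i).
Sum = -997.6171875.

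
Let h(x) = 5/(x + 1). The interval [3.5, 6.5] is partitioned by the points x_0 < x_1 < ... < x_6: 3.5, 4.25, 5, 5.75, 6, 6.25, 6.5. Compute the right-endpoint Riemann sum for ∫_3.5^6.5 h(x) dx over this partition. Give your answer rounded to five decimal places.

2.41249

Subinterval widths: 0.75, 0.75, 0.75, 0.25, 0.25, 0.25.
Right endpoints: 4.25, 5, 5.75, 6, 6.25, 6.5.
h(4.25) = 20/21, h(5) = 5/6, h(5.75) = 20/27, h(6) = 5/7, h(6.25) = 20/29, h(6.5) = 2/3.
Sum = Σ Δx_i · h(x_i).
Sum ≈ 2.41249.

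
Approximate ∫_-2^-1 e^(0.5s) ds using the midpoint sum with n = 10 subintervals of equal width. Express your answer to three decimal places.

Δs = (-1 − (-2))/10 = 0.1.
Midpoints: -1.95, -1.85, -1.75, -1.65, -1.55, -1.45, -1.35, -1.25, -1.15, -1.05.
f(-1.95) ≈ 0.377, f(-1.85) ≈ 0.397, f(-1.75) ≈ 0.417, f(-1.65) ≈ 0.438, f(-1.55) ≈ 0.461, f(-1.45) ≈ 0.484, f(-1.35) ≈ 0.509, f(-1.25) ≈ 0.535, f(-1.15) ≈ 0.563, f(-1.05) ≈ 0.592.
Sum = Δs · [f(-1.95) + f(-1.85) + f(-1.75) + ...].
Sum ≈ 0.477.

0.477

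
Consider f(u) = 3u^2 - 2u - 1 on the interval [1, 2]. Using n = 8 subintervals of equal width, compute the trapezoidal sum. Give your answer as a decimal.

3.0078125

Δu = (2 − 1)/8 = 0.125.
f(1) = 0, f(1.125) = 0.546875, f(1.25) = 1.1875, f(1.375) = 1.921875, f(1.5) = 2.75, f(1.625) = 3.671875, f(1.75) = 4.6875, f(1.875) = 5.796875, f(2) = 7.
T_8 = (Δu/2)·[f(u_0) + 2f(u_1) + ... + 2f(u_{7}) + f(u_8)].
Sum = 3.0078125.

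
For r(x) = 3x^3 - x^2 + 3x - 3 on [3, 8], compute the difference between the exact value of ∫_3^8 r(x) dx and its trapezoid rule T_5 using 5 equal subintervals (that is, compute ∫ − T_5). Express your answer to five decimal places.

-40.41667

Exact integral: ∫_3^8 r(x) dx ≈ 2917.0833333.
T_5 = 2957.5.
Error ≈ 2917.0833333 − 2957.5 ≈ -40.41667.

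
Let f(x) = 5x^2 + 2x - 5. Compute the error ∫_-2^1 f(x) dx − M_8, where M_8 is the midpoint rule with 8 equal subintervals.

0.17578125

Exact integral: ∫_-2^1 f(x) dx = -3.
M_8 = -3.17578125.
Error = -3 − (-3.17578125) = 0.17578125.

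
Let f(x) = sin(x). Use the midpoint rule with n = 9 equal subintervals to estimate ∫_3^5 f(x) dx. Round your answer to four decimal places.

-1.2763

Δx = (5 − 3)/9 = 2/9.
Midpoints: 28/9, 10/3, 32/9, 34/9, 4, 38/9, 40/9, 14/3, 44/9.
f(28/9) ≈ 0.0305, f(10/3) ≈ -0.1906, f(32/9) ≈ -0.4022, f(34/9) ≈ -0.5941, f(4) ≈ -0.7568, f(38/9) ≈ -0.8823, f(40/9) ≈ -0.9643, f(14/3) ≈ -0.9990, f(44/9) ≈ -0.9845.
Sum = Δx · [f(28/9) + f(10/3) + f(32/9) + ...].
Sum ≈ -1.2763.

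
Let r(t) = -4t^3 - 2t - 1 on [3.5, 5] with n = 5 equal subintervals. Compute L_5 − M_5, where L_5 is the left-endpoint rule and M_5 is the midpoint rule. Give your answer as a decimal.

48.00375

L_5 = -440.61.
M_5 = -488.61375.
L_5 − M_5 = 48.00375.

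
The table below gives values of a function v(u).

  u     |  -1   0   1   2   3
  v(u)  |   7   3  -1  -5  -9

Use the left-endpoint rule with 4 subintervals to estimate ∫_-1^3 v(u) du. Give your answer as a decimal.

Δu = 1.
Sum = 1·[7 + 3 + (-1) + (-5)] = 4.

4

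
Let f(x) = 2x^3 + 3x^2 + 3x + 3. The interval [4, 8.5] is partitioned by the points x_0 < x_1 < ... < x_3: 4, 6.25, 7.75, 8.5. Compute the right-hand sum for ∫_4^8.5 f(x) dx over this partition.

Subinterval widths: 2.25, 1.5, 0.75.
Right endpoints: 6.25, 7.75, 8.5.
f(6.25) = 627.21875, f(7.75) = 1137.40625, f(8.5) = 1473.5.
Sum = Σ Δx_i · f(x_i).
Sum = 4222.4765625.

4222.4765625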